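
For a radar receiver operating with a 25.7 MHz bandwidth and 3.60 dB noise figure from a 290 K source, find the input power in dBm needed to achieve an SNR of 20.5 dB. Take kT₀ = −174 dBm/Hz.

−75.8 dBm

Sensitivity = −174 + 10 log₁₀(B) + NF + SNR_min
= −174 + 74.1 + 3.60 + 20.5
= −75.80 dBm → −75.8 dBm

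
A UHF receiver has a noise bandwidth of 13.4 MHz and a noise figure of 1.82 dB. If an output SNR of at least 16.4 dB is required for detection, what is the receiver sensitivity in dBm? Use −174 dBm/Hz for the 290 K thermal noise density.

−84.5 dBm

Sensitivity = −174 + 10 log₁₀(B) + NF + SNR_min
= −174 + 71.27 + 1.82 + 16.4
= −84.51 dBm → −84.5 dBm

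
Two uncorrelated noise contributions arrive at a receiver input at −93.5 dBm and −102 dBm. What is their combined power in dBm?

−92.9 dBm

Convert to linear, add, convert back:
P₁ = 4.47×10⁻¹³ W, P₂ = 6.31×10⁻¹⁴ W
P_tot = 5.10×10⁻¹³ W → 10 log₁₀(P_tot / 10⁻³) = −92.9 dBm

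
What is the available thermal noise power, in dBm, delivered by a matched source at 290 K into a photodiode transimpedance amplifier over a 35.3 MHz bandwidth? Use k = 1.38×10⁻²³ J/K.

−98.5 dBm

P_n = kTB = 1.38×10⁻²³ × 290 × 3.53×10⁷ = 1.41×10⁻¹³ W
In dBm: 10 log₁₀(1.41×10⁻¹³ / 10⁻³) = −98.5 dBm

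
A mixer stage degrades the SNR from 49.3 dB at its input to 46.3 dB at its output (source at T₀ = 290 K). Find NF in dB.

3.0 dB

NF (dB) = SNR_in(dB) − SNR_out(dB) when the source is at T₀
NF = 49.3 − 46.3 = 3.0 dB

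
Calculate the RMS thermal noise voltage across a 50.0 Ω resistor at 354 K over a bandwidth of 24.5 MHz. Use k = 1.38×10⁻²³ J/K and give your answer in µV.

4.89 µV

V_n = √(4kTRB)
4kTRB = 4 × 1.38×10⁻²³ × 354 × 5.00×10¹ × 2.45×10⁷ = 2.39×10⁻¹¹ V²
V_n = √(2.39×10⁻¹¹) = 4.89×10⁻⁶ V = 4.89 µV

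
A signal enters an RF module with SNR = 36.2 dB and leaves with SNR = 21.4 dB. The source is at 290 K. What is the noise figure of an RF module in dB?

NF (dB) = SNR_in(dB) − SNR_out(dB) when the source is at T₀
NF = 36.2 − 21.4 = 14.8 dB

14.8 dB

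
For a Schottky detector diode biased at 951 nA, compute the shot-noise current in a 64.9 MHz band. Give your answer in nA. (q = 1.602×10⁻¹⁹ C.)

4.45 nA

I_n = √(2qI·B)
2qI·B = 2 × 1.602×10⁻¹⁹ × 9.51×10⁻⁷ × 6.49×10⁷ = 1.98×10⁻¹⁷ A²
I_n = √(1.98×10⁻¹⁷) = 4.45×10⁻⁹ A = 4.45 nA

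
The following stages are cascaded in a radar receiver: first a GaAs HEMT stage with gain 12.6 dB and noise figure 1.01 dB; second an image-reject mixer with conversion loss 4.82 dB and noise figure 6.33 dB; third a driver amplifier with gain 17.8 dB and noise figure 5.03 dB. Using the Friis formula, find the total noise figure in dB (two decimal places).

2.57 dB

Convert to linear (a loss of L dB is a gain of −L dB): F_i = 10^(NF_i/10), G_i = 10^(G_i,dB/10)
  Stage 1: F_1 = 10^(1.01/10) = 1.262, G_1 = 10^(12.6/10) = 18.20
  Stage 2: F_2 = 10^(6.33/10) = 4.295, G_2 = 10^(−4.82/10) = 0.3296
  Stage 3: F_3 = 10^(5.03/10) = 3.184, G_3 = 10^(17.8/10) = 60.26
Friis cascade:
  F = 1.262 + (4.295 − 1)/18.20 + (3.184 − 1)/5.998 = 1.807
NF = 10 log₁₀(1.807) = 2.57 dB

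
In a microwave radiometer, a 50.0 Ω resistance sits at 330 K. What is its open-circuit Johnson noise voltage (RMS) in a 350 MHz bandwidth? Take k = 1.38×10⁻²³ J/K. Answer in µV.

V_n = √(4kTRB)
4kTRB = 4 × 1.38×10⁻²³ × 330 × 5.00×10¹ × 3.50×10⁸ = 3.19×10⁻¹⁰ V²
V_n = √(3.19×10⁻¹⁰) = 1.79×10⁻⁵ V = 17.9 µV

17.9 µV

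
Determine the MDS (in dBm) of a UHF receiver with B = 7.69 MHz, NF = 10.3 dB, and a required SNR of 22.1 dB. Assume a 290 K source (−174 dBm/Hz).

−72.7 dBm

Sensitivity = −174 + 10 log₁₀(B) + NF + SNR_min
= −174 + 68.86 + 10.3 + 22.1
= −72.74 dBm → −72.7 dBm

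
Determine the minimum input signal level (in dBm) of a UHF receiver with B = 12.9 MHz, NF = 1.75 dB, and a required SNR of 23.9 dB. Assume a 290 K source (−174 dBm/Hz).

−77.2 dBm

Sensitivity = −174 + 10 log₁₀(B) + NF + SNR_min
= −174 + 71.11 + 1.75 + 23.9
= −77.24 dBm → −77.2 dBm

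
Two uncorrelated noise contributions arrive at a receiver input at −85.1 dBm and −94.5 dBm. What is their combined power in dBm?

Convert to linear, add, convert back:
P₁ = 3.09×10⁻¹² W, P₂ = 3.55×10⁻¹³ W
P_tot = 3.45×10⁻¹² W → 10 log₁₀(P_tot / 10⁻³) = −84.6 dBm

−84.6 dBm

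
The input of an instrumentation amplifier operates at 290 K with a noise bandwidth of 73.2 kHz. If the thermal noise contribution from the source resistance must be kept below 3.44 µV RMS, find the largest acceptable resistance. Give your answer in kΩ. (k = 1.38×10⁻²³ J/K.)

10.1 kΩ

Johnson–Nyquist: V_n = √(4kTRB) ⇒ R = V_n² / (4kTB)
4kTB = 4 × 1.38×10⁻²³ × 290 × 7.32×10⁴ = 1.17×10⁻¹⁵
R = (3.44×10⁻⁶)² / 1.17×10⁻¹⁵ = 1.01×10⁴ Ω = 10.1 kΩ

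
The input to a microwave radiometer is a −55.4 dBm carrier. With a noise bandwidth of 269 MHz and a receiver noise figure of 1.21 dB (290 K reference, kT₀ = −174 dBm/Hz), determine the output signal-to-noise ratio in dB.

33.1 dB

Noise floor: N = −174 + 10 log₁₀(B) + NF
10 log₁₀(2.69×10⁸) = 84.3 dB
N = −174 + 84.3 + 1.21 = −88.49 dBm
SNR = P_sig − N = −55.4 − (−88.49) = 33.09 dB → 33.1 dB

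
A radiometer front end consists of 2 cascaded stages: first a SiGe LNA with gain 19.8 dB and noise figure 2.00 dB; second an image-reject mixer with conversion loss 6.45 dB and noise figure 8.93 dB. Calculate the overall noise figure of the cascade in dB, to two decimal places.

2.19 dB

Convert to linear (a loss of L dB is a gain of −L dB): F_i = 10^(NF_i/10), G_i = 10^(G_i,dB/10)
  Stage 1: F_1 = 10^(2.00/10) = 1.585, G_1 = 10^(19.8/10) = 95.50
  Stage 2: F_2 = 10^(8.93/10) = 7.816, G_2 = 10^(−6.45/10) = 0.2265
Friis cascade:
  F = 1.585 + (7.816 − 1)/95.50 = 1.656
NF = 10 log₁₀(1.656) = 2.19 dB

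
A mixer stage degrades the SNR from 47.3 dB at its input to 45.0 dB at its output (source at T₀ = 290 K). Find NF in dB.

2.3 dB

NF (dB) = SNR_in(dB) − SNR_out(dB) when the source is at T₀
NF = 47.3 − 45.0 = 2.3 dB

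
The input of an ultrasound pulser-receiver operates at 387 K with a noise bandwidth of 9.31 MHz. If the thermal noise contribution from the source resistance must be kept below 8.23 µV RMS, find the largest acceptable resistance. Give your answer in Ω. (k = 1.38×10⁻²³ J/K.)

Johnson–Nyquist: V_n = √(4kTRB) ⇒ R = V_n² / (4kTB)
4kTB = 4 × 1.38×10⁻²³ × 387 × 9.31×10⁶ = 1.99×10⁻¹³
R = (8.23×10⁻⁶)² / 1.99×10⁻¹³ = 3.41×10² Ω = 341 Ω

341 Ω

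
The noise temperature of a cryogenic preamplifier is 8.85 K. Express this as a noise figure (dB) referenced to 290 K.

F = 1 + T_e/T₀ = 1 + 8.85/290 = 1.03052
NF = 10 log₁₀(1.03052) = 0.131 dB

0.131 dB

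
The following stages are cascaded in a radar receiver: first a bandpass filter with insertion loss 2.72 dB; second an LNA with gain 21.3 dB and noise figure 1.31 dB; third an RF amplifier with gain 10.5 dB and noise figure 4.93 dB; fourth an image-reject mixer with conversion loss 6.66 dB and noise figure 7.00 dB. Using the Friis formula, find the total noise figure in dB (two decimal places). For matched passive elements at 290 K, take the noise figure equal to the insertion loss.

Convert to linear (a loss of L dB is a gain of −L dB): F_i = 10^(NF_i/10), G_i = 10^(G_i,dB/10)
  Stage 1: F_1 = 10^(2.72/10) = 1.871, G_1 = 10^(−2.72/10) = 0.5346
  Stage 2: F_2 = 10^(1.31/10) = 1.352, G_2 = 10^(21.3/10) = 134.9
  Stage 3: F_3 = 10^(4.93/10) = 3.112, G_3 = 10^(10.5/10) = 11.22
  Stage 4: F_4 = 10^(7.00/10) = 5.012, G_4 = 10^(−6.66/10) = 0.2158
Friis cascade:
  F = 1.871 + (1.352 − 1)/0.5346 + (3.112 − 1)/72.11 + (5.012 − 1)/809.1 = 2.564
NF = 10 log₁₀(2.564) = 4.09 dB

4.09 dB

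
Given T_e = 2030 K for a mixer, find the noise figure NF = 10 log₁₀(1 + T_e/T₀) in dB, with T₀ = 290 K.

9.03 dB

F = 1 + T_e/T₀ = 1 + 2030/290 = 8
NF = 10 log₁₀(8) = 9.03 dB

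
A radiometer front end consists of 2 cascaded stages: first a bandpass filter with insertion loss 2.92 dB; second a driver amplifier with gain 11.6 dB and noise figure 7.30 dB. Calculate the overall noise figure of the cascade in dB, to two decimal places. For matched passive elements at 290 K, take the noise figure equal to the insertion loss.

Convert to linear (a loss of L dB is a gain of −L dB): F_i = 10^(NF_i/10), G_i = 10^(G_i,dB/10)
  Stage 1: F_1 = 10^(2.92/10) = 1.959, G_1 = 10^(−2.92/10) = 0.5105
  Stage 2: F_2 = 10^(7.30/10) = 5.370, G_2 = 10^(11.6/10) = 14.45
Friis cascade:
  F = 1.959 + (5.370 − 1)/0.5105 = 10.52
NF = 10 log₁₀(10.52) = 10.22 dB

10.22 dB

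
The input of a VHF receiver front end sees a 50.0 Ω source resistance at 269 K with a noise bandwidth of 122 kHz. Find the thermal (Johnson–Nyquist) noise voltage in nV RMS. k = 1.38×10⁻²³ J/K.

V_n = √(4kTRB)
4kTRB = 4 × 1.38×10⁻²³ × 269 × 5.00×10¹ × 1.22×10⁵ = 9.06×10⁻¹⁴ V²
V_n = √(9.06×10⁻¹⁴) = 3.01×10⁻⁷ V = 301 nV

301 nV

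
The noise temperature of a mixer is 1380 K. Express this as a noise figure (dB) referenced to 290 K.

7.60 dB

F = 1 + T_e/T₀ = 1 + 1380/290 = 5.75862
NF = 10 log₁₀(5.75862) = 7.60 dB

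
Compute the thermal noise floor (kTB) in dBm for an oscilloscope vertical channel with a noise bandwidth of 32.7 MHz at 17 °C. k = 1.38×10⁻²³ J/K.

−98.8 dBm

T = 17 °C + 273.15 = 290.15 K
P_n = kTB = 1.38×10⁻²³ × 290.15 × 3.27×10⁷ = 1.31×10⁻¹³ W
In dBm: 10 log₁₀(1.31×10⁻¹³ / 10⁻³) = −98.8 dBm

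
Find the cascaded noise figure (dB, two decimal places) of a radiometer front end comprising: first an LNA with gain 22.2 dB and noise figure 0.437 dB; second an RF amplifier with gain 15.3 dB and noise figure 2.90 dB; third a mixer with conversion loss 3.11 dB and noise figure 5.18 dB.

0.46 dB

Convert to linear (a loss of L dB is a gain of −L dB): F_i = 10^(NF_i/10), G_i = 10^(G_i,dB/10)
  Stage 1: F_1 = 10^(0.437/10) = 1.106, G_1 = 10^(22.2/10) = 166.0
  Stage 2: F_2 = 10^(2.90/10) = 1.950, G_2 = 10^(15.3/10) = 33.88
  Stage 3: F_3 = 10^(5.18/10) = 3.296, G_3 = 10^(−3.11/10) = 0.4887
Friis cascade:
  F = 1.106 + (1.950 − 1)/166.0 + (3.296 − 1)/5623 = 1.112
NF = 10 log₁₀(1.112) = 0.46 dB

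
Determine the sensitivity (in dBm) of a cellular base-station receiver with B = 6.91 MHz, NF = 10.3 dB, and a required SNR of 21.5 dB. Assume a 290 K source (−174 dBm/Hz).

−73.8 dBm

Sensitivity = −174 + 10 log₁₀(B) + NF + SNR_min
= −174 + 68.39 + 10.3 + 21.5
= −73.81 dBm → −73.8 dBm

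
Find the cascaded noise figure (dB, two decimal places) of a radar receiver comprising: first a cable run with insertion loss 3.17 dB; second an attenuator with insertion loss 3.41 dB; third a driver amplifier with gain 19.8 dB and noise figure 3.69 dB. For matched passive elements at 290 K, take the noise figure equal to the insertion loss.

Convert to linear (a loss of L dB is a gain of −L dB): F_i = 10^(NF_i/10), G_i = 10^(G_i,dB/10)
  Stage 1: F_1 = 10^(3.17/10) = 2.075, G_1 = 10^(−3.17/10) = 0.4819
  Stage 2: F_2 = 10^(3.41/10) = 2.193, G_2 = 10^(−3.41/10) = 0.4560
  Stage 3: F_3 = 10^(3.69/10) = 2.339, G_3 = 10^(19.8/10) = 95.50
Friis cascade:
  F = 2.075 + (2.193 − 1)/0.4819 + (2.339 − 1)/0.2198 = 10.64
NF = 10 log₁₀(10.64) = 10.27 dB

10.27 dB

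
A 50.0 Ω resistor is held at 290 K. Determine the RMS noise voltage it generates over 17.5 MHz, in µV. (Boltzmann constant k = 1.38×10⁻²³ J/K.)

3.74 µV

V_n = √(4kTRB)
4kTRB = 4 × 1.38×10⁻²³ × 290 × 5.00×10¹ × 1.75×10⁷ = 1.40×10⁻¹¹ V²
V_n = √(1.40×10⁻¹¹) = 3.74×10⁻⁶ V = 3.74 µV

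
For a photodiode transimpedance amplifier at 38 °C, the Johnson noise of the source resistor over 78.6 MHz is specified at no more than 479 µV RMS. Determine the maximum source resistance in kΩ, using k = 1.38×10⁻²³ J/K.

170 kΩ

T = 38 °C + 273.15 = 311.15 K
Johnson–Nyquist: V_n = √(4kTRB) ⇒ R = V_n² / (4kTB)
4kTB = 4 × 1.38×10⁻²³ × 311.15 × 7.86×10⁷ = 1.35×10⁻¹²
R = (4.79×10⁻⁴)² / 1.35×10⁻¹² = 1.70×10⁵ Ω = 170 kΩ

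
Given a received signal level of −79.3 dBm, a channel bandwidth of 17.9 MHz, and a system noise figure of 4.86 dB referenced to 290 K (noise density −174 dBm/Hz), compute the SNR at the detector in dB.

17.3 dB

Noise floor: N = −174 + 10 log₁₀(B) + NF
10 log₁₀(1.79×10⁷) = 72.53 dB
N = −174 + 72.53 + 4.86 = −96.61 dBm
SNR = P_sig − N = −79.3 − (−96.61) = 17.31 dB → 17.3 dB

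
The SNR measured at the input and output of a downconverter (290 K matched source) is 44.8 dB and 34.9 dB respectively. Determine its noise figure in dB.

9.9 dB

NF (dB) = SNR_in(dB) − SNR_out(dB) when the source is at T₀
NF = 44.8 − 34.9 = 9.9 dB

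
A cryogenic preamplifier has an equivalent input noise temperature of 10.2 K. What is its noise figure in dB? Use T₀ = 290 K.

F = 1 + T_e/T₀ = 1 + 10.2/290 = 1.03517
NF = 10 log₁₀(1.03517) = 0.150 dB

0.150 dB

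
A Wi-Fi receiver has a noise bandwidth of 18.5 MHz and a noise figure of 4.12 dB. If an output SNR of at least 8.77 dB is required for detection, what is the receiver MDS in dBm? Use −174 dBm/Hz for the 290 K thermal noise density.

−88.4 dBm

Sensitivity = −174 + 10 log₁₀(B) + NF + SNR_min
= −174 + 72.67 + 4.12 + 8.77
= −88.44 dBm → −88.4 dBm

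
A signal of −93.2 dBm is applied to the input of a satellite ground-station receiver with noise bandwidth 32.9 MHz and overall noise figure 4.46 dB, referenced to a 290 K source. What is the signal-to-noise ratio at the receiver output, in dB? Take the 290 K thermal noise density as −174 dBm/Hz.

1.2 dB

Noise floor: N = −174 + 10 log₁₀(B) + NF
10 log₁₀(3.29×10⁷) = 75.17 dB
N = −174 + 75.17 + 4.46 = −94.37 dBm
SNR = P_sig − N = −93.2 − (−94.37) = 1.17 dB → 1.2 dB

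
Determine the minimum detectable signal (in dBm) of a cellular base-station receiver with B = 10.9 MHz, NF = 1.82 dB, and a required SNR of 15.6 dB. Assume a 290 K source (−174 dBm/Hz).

Sensitivity = −174 + 10 log₁₀(B) + NF + SNR_min
= −174 + 70.37 + 1.82 + 15.6
= −86.21 dBm → −86.2 dBm

−86.2 dBm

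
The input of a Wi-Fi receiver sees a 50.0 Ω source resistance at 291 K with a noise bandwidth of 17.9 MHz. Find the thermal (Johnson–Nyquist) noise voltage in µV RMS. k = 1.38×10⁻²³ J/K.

V_n = √(4kTRB)
4kTRB = 4 × 1.38×10⁻²³ × 291 × 5.00×10¹ × 1.79×10⁷ = 1.44×10⁻¹¹ V²
V_n = √(1.44×10⁻¹¹) = 3.79×10⁻⁶ V = 3.79 µV

3.79 µV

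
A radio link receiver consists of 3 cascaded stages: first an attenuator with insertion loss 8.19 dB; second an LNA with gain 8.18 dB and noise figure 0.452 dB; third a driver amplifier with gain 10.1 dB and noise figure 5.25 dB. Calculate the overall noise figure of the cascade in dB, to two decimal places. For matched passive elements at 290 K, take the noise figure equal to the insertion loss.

Convert to linear (a loss of L dB is a gain of −L dB): F_i = 10^(NF_i/10), G_i = 10^(G_i,dB/10)
  Stage 1: F_1 = 10^(8.19/10) = 6.592, G_1 = 10^(−8.19/10) = 0.1517
  Stage 2: F_2 = 10^(0.452/10) = 1.110, G_2 = 10^(8.18/10) = 6.577
  Stage 3: F_3 = 10^(5.25/10) = 3.350, G_3 = 10^(10.1/10) = 10.23
Friis cascade:
  F = 6.592 + (1.110 − 1)/0.1517 + (3.350 − 1)/0.9977 = 9.670
NF = 10 log₁₀(9.670) = 9.85 dB

9.85 dB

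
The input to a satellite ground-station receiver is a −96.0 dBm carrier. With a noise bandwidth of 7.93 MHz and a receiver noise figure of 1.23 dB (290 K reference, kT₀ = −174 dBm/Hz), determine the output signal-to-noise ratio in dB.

Noise floor: N = −174 + 10 log₁₀(B) + NF
10 log₁₀(7.93×10⁶) = 68.99 dB
N = −174 + 68.99 + 1.23 = −103.78 dBm
SNR = P_sig − N = −96.0 − (−103.78) = 7.78 dB → 7.8 dB

7.8 dB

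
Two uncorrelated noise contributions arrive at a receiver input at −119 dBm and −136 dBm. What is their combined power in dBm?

−118.9 dBm

Convert to linear, add, convert back:
P₁ = 1.26×10⁻¹⁵ W, P₂ = 2.51×10⁻¹⁷ W
P_tot = 1.28×10⁻¹⁵ W → 10 log₁₀(P_tot / 10⁻³) = −118.9 dBm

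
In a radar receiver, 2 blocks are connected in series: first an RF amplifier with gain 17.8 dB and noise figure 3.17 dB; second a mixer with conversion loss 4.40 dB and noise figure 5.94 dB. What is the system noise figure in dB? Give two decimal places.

3.27 dB

Convert to linear (a loss of L dB is a gain of −L dB): F_i = 10^(NF_i/10), G_i = 10^(G_i,dB/10)
  Stage 1: F_1 = 10^(3.17/10) = 2.075, G_1 = 10^(17.8/10) = 60.26
  Stage 2: F_2 = 10^(5.94/10) = 3.926, G_2 = 10^(−4.40/10) = 0.3631
Friis cascade:
  F = 2.075 + (3.926 − 1)/60.26 = 2.123
NF = 10 log₁₀(2.123) = 3.27 dB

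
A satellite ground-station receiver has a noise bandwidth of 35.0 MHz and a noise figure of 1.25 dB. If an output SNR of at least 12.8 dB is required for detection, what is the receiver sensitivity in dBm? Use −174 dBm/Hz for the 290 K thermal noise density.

−84.5 dBm

Sensitivity = −174 + 10 log₁₀(B) + NF + SNR_min
= −174 + 75.44 + 1.25 + 12.8
= −84.51 dBm → −84.5 dBm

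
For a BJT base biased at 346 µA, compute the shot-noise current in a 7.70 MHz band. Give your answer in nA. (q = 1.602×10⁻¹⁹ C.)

I_n = √(2qI·B)
2qI·B = 2 × 1.602×10⁻¹⁹ × 3.46×10⁻⁴ × 7.70×10⁶ = 8.54×10⁻¹⁶ A²
I_n = √(8.54×10⁻¹⁶) = 2.92×10⁻⁸ A = 29.2 nA

29.2 nA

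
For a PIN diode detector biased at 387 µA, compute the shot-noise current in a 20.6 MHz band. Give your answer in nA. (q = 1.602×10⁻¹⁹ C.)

I_n = √(2qI·B)
2qI·B = 2 × 1.602×10⁻¹⁹ × 3.87×10⁻⁴ × 2.06×10⁷ = 2.55×10⁻¹⁵ A²
I_n = √(2.55×10⁻¹⁵) = 5.05×10⁻⁸ A = 50.5 nA

50.5 nA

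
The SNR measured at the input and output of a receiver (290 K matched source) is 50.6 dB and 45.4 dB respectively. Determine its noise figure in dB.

NF (dB) = SNR_in(dB) − SNR_out(dB) when the source is at T₀
NF = 50.6 − 45.4 = 5.2 dB

5.2 dB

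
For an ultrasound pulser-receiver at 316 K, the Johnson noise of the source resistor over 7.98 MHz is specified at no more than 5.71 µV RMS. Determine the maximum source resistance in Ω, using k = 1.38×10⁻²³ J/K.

Johnson–Nyquist: V_n = √(4kTRB) ⇒ R = V_n² / (4kTB)
4kTB = 4 × 1.38×10⁻²³ × 316 × 7.98×10⁶ = 1.39×10⁻¹³
R = (5.71×10⁻⁶)² / 1.39×10⁻¹³ = 2.34×10² Ω = 234 Ω

234 Ω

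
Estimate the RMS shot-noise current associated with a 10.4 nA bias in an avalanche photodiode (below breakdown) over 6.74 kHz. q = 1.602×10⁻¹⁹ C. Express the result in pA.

4.74 pA

I_n = √(2qI·B)
2qI·B = 2 × 1.602×10⁻¹⁹ × 1.04×10⁻⁸ × 6.74×10³ = 2.25×10⁻²³ A²
I_n = √(2.25×10⁻²³) = 4.74×10⁻¹² A = 4.74 pA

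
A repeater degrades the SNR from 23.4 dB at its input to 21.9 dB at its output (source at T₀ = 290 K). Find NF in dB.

1.5 dB

NF (dB) = SNR_in(dB) − SNR_out(dB) when the source is at T₀
NF = 23.4 − 21.9 = 1.5 dB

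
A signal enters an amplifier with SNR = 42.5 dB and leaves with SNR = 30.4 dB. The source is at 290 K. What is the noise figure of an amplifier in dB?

NF (dB) = SNR_in(dB) − SNR_out(dB) when the source is at T₀
NF = 42.5 − 30.4 = 12.1 dB

12.1 dB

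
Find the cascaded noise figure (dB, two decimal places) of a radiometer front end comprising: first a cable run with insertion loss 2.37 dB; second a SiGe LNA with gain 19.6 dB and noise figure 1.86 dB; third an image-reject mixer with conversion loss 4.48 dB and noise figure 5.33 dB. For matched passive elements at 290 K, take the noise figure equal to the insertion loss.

Convert to linear (a loss of L dB is a gain of −L dB): F_i = 10^(NF_i/10), G_i = 10^(G_i,dB/10)
  Stage 1: F_1 = 10^(2.37/10) = 1.726, G_1 = 10^(−2.37/10) = 0.5794
  Stage 2: F_2 = 10^(1.86/10) = 1.535, G_2 = 10^(19.6/10) = 91.20
  Stage 3: F_3 = 10^(5.33/10) = 3.412, G_3 = 10^(−4.48/10) = 0.3565
Friis cascade:
  F = 1.726 + (1.535 − 1)/0.5794 + (3.412 − 1)/52.84 = 2.694
NF = 10 log₁₀(2.694) = 4.30 dB

4.30 dB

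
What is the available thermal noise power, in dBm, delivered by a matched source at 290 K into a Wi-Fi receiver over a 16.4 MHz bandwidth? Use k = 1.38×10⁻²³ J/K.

P_n = kTB = 1.38×10⁻²³ × 290 × 1.64×10⁷ = 6.56×10⁻¹⁴ W
In dBm: 10 log₁₀(6.56×10⁻¹⁴ / 10⁻³) = −101.8 dBm

−101.8 dBm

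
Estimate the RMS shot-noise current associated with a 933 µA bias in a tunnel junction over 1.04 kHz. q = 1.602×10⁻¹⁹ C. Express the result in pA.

I_n = √(2qI·B)
2qI·B = 2 × 1.602×10⁻¹⁹ × 9.33×10⁻⁴ × 1.04×10³ = 3.11×10⁻¹⁹ A²
I_n = √(3.11×10⁻¹⁹) = 5.58×10⁻¹⁰ A = 558 pA

558 pA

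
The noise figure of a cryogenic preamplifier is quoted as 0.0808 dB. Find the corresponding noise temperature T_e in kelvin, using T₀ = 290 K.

F = 10^(0.0808/10) = 1.01878
T_e = (F − 1)·T₀ = (1.01878 − 1) × 290 = 5.45 K

5.45 K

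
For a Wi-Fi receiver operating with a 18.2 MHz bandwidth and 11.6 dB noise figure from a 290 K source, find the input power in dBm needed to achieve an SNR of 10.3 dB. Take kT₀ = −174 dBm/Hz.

Sensitivity = −174 + 10 log₁₀(B) + NF + SNR_min
= −174 + 72.6 + 11.6 + 10.3
= −79.5 dBm → −79.5 dBm

−79.5 dBm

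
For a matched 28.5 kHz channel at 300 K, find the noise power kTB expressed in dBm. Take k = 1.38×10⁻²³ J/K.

−129.3 dBm

P_n = kTB = 1.38×10⁻²³ × 300 × 2.85×10⁴ = 1.18×10⁻¹⁶ W
In dBm: 10 log₁₀(1.18×10⁻¹⁶ / 10⁻³) = −129.3 dBm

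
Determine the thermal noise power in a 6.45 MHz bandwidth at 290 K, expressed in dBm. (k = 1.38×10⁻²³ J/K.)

P_n = kTB = 1.38×10⁻²³ × 290 × 6.45×10⁶ = 2.58×10⁻¹⁴ W
In dBm: 10 log₁₀(2.58×10⁻¹⁴ / 10⁻³) = −105.9 dBm

−105.9 dBm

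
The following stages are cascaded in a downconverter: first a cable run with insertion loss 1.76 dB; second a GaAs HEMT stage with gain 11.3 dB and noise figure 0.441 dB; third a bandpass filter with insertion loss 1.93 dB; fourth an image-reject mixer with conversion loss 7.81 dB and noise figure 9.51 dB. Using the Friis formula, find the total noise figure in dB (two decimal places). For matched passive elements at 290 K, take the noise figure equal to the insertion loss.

4.91 dB

Convert to linear (a loss of L dB is a gain of −L dB): F_i = 10^(NF_i/10), G_i = 10^(G_i,dB/10)
  Stage 1: F_1 = 10^(1.76/10) = 1.500, G_1 = 10^(−1.76/10) = 0.6668
  Stage 2: F_2 = 10^(0.441/10) = 1.107, G_2 = 10^(11.3/10) = 13.49
  Stage 3: F_3 = 10^(1.93/10) = 1.560, G_3 = 10^(−1.93/10) = 0.6412
  Stage 4: F_4 = 10^(9.51/10) = 8.933, G_4 = 10^(−7.81/10) = 0.1656
Friis cascade:
  F = 1.500 + (1.107 − 1)/0.6668 + (1.560 − 1)/8.995 + (8.933 − 1)/5.768 = 3.098
NF = 10 log₁₀(3.098) = 4.91 dB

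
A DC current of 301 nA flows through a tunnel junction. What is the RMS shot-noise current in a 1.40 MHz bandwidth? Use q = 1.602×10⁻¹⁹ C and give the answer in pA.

367 pA

I_n = √(2qI·B)
2qI·B = 2 × 1.602×10⁻¹⁹ × 3.01×10⁻⁷ × 1.40×10⁶ = 1.35×10⁻¹⁹ A²
I_n = √(1.35×10⁻¹⁹) = 3.67×10⁻¹⁰ A = 367 pA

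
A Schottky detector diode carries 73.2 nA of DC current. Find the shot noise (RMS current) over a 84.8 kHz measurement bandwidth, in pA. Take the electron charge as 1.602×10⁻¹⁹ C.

I_n = √(2qI·B)
2qI·B = 2 × 1.602×10⁻¹⁹ × 7.32×10⁻⁸ × 8.48×10⁴ = 1.99×10⁻²¹ A²
I_n = √(1.99×10⁻²¹) = 4.46×10⁻¹¹ A = 44.6 pA

44.6 pA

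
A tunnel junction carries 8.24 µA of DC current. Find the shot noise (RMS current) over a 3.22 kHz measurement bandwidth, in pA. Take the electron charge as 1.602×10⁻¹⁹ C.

92.2 pA

I_n = √(2qI·B)
2qI·B = 2 × 1.602×10⁻¹⁹ × 8.24×10⁻⁶ × 3.22×10³ = 8.50×10⁻²¹ A²
I_n = √(8.50×10⁻²¹) = 9.22×10⁻¹¹ A = 92.2 pA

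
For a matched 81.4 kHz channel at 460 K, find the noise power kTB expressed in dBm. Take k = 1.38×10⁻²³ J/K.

P_n = kTB = 1.38×10⁻²³ × 460 × 8.14×10⁴ = 5.17×10⁻¹⁶ W
In dBm: 10 log₁₀(5.17×10⁻¹⁶ / 10⁻³) = −122.9 dBm

−122.9 dBm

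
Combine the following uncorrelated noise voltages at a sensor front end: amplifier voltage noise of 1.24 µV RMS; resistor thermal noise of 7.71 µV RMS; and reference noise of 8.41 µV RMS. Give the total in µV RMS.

11.5 µV

Uncorrelated sources add in power (mean-square): V_tot = √(ΣV_i²)
V_tot = √[(1.24×10⁻⁶)² + (7.71×10⁻⁶)² + (8.41×10⁻⁶)²] = 1.15×10⁻⁵ V = 11.5 µV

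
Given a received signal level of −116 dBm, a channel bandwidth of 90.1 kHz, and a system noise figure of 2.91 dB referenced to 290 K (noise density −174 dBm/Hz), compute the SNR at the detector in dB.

5.5 dB

Noise floor: N = −174 + 10 log₁₀(B) + NF
10 log₁₀(9.01×10⁴) = 49.55 dB
N = −174 + 49.55 + 2.91 = −121.54 dBm
SNR = P_sig − N = −116 − (−121.54) = 5.54 dB → 5.5 dB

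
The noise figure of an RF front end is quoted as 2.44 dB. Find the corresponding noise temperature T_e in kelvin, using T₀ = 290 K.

F = 10^(2.44/10) = 1.75388
T_e = (F − 1)·T₀ = (1.75388 − 1) × 290 = 219 K

219 K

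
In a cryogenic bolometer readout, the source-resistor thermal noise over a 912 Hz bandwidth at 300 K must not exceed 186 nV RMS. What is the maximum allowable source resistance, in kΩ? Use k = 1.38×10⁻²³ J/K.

Johnson–Nyquist: V_n = √(4kTRB) ⇒ R = V_n² / (4kTB)
4kTB = 4 × 1.38×10⁻²³ × 300 × 9.12×10² = 1.51×10⁻¹⁷
R = (1.86×10⁻⁷)² / 1.51×10⁻¹⁷ = 2.29×10³ Ω = 2.29 kΩ

2.29 kΩ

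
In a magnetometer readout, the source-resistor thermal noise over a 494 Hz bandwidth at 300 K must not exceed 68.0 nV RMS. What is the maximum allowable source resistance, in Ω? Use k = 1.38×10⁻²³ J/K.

565 Ω

Johnson–Nyquist: V_n = √(4kTRB) ⇒ R = V_n² / (4kTB)
4kTB = 4 × 1.38×10⁻²³ × 300 × 4.94×10² = 8.18×10⁻¹⁸
R = (6.80×10⁻⁸)² / 8.18×10⁻¹⁸ = 5.65×10² Ω = 565 Ω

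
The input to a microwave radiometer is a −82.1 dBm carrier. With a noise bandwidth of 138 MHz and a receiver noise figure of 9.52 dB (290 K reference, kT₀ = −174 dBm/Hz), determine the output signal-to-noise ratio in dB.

Noise floor: N = −174 + 10 log₁₀(B) + NF
10 log₁₀(1.38×10⁸) = 81.4 dB
N = −174 + 81.4 + 9.52 = −83.08 dBm
SNR = P_sig − N = −82.1 − (−83.08) = 0.98 dB → 1.0 dB

1.0 dB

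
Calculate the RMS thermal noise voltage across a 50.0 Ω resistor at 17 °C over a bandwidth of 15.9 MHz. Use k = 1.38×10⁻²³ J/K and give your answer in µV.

3.57 µV

T = 17 °C + 273.15 = 290.15 K
V_n = √(4kTRB)
4kTRB = 4 × 1.38×10⁻²³ × 290.15 × 5.00×10¹ × 1.59×10⁷ = 1.27×10⁻¹¹ V²
V_n = √(1.27×10⁻¹¹) = 3.57×10⁻⁶ V = 3.57 µV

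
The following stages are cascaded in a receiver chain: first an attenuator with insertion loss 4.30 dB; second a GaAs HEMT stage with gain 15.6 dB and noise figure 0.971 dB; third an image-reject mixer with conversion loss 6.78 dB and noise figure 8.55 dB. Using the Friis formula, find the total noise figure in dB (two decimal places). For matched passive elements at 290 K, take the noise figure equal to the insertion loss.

5.82 dB

Convert to linear (a loss of L dB is a gain of −L dB): F_i = 10^(NF_i/10), G_i = 10^(G_i,dB/10)
  Stage 1: F_1 = 10^(4.30/10) = 2.692, G_1 = 10^(−4.30/10) = 0.3715
  Stage 2: F_2 = 10^(0.971/10) = 1.251, G_2 = 10^(15.6/10) = 36.31
  Stage 3: F_3 = 10^(8.55/10) = 7.161, G_3 = 10^(−6.78/10) = 0.2099
Friis cascade:
  F = 2.692 + (1.251 − 1)/0.3715 + (7.161 − 1)/13.49 = 3.823
NF = 10 log₁₀(3.823) = 5.82 dB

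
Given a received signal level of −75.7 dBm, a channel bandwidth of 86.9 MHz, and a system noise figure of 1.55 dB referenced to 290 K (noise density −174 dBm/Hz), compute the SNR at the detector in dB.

Noise floor: N = −174 + 10 log₁₀(B) + NF
10 log₁₀(8.69×10⁷) = 79.39 dB
N = −174 + 79.39 + 1.55 = −93.06 dBm
SNR = P_sig − N = −75.7 − (−93.06) = 17.36 dB → 17.4 dB

17.4 dB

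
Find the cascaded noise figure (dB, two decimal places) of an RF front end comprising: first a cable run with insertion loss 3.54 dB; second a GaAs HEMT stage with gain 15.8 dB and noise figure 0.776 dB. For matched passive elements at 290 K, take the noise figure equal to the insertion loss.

4.32 dB

Convert to linear (a loss of L dB is a gain of −L dB): F_i = 10^(NF_i/10), G_i = 10^(G_i,dB/10)
  Stage 1: F_1 = 10^(3.54/10) = 2.259, G_1 = 10^(−3.54/10) = 0.4426
  Stage 2: F_2 = 10^(0.776/10) = 1.196, G_2 = 10^(15.8/10) = 38.02
Friis cascade:
  F = 2.259 + (1.196 − 1)/0.4426 = 2.701
NF = 10 log₁₀(2.701) = 4.32 dB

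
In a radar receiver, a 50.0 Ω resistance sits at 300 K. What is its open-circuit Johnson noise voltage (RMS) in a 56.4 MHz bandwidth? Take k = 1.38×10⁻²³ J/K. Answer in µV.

V_n = √(4kTRB)
4kTRB = 4 × 1.38×10⁻²³ × 300 × 5.00×10¹ × 5.64×10⁷ = 4.67×10⁻¹¹ V²
V_n = √(4.67×10⁻¹¹) = 6.83×10⁻⁶ V = 6.83 µV

6.83 µV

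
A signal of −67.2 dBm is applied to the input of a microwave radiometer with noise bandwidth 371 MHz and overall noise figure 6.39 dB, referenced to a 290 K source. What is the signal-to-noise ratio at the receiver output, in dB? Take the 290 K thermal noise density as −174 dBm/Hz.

14.7 dB

Noise floor: N = −174 + 10 log₁₀(B) + NF
10 log₁₀(3.71×10⁸) = 85.69 dB
N = −174 + 85.69 + 6.39 = −81.92 dBm
SNR = P_sig − N = −67.2 − (−81.92) = 14.72 dB → 14.7 dB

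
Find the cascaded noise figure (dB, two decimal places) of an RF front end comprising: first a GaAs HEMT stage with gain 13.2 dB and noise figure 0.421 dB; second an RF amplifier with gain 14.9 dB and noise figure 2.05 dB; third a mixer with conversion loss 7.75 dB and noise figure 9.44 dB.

Convert to linear (a loss of L dB is a gain of −L dB): F_i = 10^(NF_i/10), G_i = 10^(G_i,dB/10)
  Stage 1: F_1 = 10^(0.421/10) = 1.102, G_1 = 10^(13.2/10) = 20.89
  Stage 2: F_2 = 10^(2.05/10) = 1.603, G_2 = 10^(14.9/10) = 30.90
  Stage 3: F_3 = 10^(9.44/10) = 8.790, G_3 = 10^(−7.75/10) = 0.1679
Friis cascade:
  F = 1.102 + (1.603 − 1)/20.89 + (8.790 − 1)/645.7 = 1.143
NF = 10 log₁₀(1.143) = 0.58 dB

0.58 dB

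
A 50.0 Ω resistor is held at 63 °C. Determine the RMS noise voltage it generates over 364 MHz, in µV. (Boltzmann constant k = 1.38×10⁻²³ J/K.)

18.4 µV

T = 63 °C + 273.15 = 336.15 K
V_n = √(4kTRB)
4kTRB = 4 × 1.38×10⁻²³ × 336.15 × 5.00×10¹ × 3.64×10⁸ = 3.38×10⁻¹⁰ V²
V_n = √(3.38×10⁻¹⁰) = 1.84×10⁻⁵ V = 18.4 µV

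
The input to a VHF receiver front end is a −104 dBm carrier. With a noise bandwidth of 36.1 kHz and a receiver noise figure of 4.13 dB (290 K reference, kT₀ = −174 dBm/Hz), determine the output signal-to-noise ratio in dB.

20.3 dB

Noise floor: N = −174 + 10 log₁₀(B) + NF
10 log₁₀(3.61×10⁴) = 45.58 dB
N = −174 + 45.58 + 4.13 = −124.29 dBm
SNR = P_sig − N = −104 − (−124.29) = 20.29 dB → 20.3 dB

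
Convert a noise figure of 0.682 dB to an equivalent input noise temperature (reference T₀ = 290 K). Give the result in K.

49.3 K

F = 10^(0.682/10) = 1.17004
T_e = (F − 1)·T₀ = (1.17004 − 1) × 290 = 49.3 K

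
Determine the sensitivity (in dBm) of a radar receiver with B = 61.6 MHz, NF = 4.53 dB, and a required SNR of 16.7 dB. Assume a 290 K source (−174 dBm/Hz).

Sensitivity = −174 + 10 log₁₀(B) + NF + SNR_min
= −174 + 77.9 + 4.53 + 16.7
= −74.87 dBm → −74.9 dBm

−74.9 dBm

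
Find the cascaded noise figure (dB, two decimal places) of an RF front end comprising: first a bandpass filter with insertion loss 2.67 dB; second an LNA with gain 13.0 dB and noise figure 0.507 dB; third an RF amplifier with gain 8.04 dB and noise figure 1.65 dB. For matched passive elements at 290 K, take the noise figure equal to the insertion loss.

3.27 dB

Convert to linear (a loss of L dB is a gain of −L dB): F_i = 10^(NF_i/10), G_i = 10^(G_i,dB/10)
  Stage 1: F_1 = 10^(2.67/10) = 1.849, G_1 = 10^(−2.67/10) = 0.5408
  Stage 2: F_2 = 10^(0.507/10) = 1.124, G_2 = 10^(13.0/10) = 19.95
  Stage 3: F_3 = 10^(1.65/10) = 1.462, G_3 = 10^(8.04/10) = 6.368
Friis cascade:
  F = 1.849 + (1.124 − 1)/0.5408 + (1.462 − 1)/10.79 = 2.121
NF = 10 log₁₀(2.121) = 3.27 dB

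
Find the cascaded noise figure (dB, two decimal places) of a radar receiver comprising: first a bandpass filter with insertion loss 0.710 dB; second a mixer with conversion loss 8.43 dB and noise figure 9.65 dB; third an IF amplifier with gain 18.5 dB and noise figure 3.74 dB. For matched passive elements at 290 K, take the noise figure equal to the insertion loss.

Convert to linear (a loss of L dB is a gain of −L dB): F_i = 10^(NF_i/10), G_i = 10^(G_i,dB/10)
  Stage 1: F_1 = 10^(0.710/10) = 1.178, G_1 = 10^(−0.710/10) = 0.8492
  Stage 2: F_2 = 10^(9.65/10) = 9.226, G_2 = 10^(−8.43/10) = 0.1435
  Stage 3: F_3 = 10^(3.74/10) = 2.366, G_3 = 10^(18.5/10) = 70.79
Friis cascade:
  F = 1.178 + (9.226 − 1)/0.8492 + (2.366 − 1)/0.1219 = 22.07
NF = 10 log₁₀(22.07) = 13.44 dB

13.44 dB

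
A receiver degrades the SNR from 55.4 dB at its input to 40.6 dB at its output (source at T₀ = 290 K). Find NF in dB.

NF (dB) = SNR_in(dB) − SNR_out(dB) when the source is at T₀
NF = 55.4 − 40.6 = 14.8 dB

14.8 dB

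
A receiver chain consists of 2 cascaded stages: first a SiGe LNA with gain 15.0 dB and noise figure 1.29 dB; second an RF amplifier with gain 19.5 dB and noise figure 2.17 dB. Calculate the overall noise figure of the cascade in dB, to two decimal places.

Convert to linear (a loss of L dB is a gain of −L dB): F_i = 10^(NF_i/10), G_i = 10^(G_i,dB/10)
  Stage 1: F_1 = 10^(1.29/10) = 1.346, G_1 = 10^(15.0/10) = 31.62
  Stage 2: F_2 = 10^(2.17/10) = 1.648, G_2 = 10^(19.5/10) = 89.13
Friis cascade:
  F = 1.346 + (1.648 − 1)/31.62 = 1.366
NF = 10 log₁₀(1.366) = 1.36 dB

1.36 dB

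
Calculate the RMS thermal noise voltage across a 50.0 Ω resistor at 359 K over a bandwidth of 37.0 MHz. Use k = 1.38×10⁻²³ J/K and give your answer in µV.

V_n = √(4kTRB)
4kTRB = 4 × 1.38×10⁻²³ × 359 × 5.00×10¹ × 3.70×10⁷ = 3.67×10⁻¹¹ V²
V_n = √(3.67×10⁻¹¹) = 6.05×10⁻⁶ V = 6.05 µV

6.05 µV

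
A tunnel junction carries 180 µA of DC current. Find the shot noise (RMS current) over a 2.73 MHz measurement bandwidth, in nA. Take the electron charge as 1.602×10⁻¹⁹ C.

12.5 nA

I_n = √(2qI·B)
2qI·B = 2 × 1.602×10⁻¹⁹ × 1.80×10⁻⁴ × 2.73×10⁶ = 1.57×10⁻¹⁶ A²
I_n = √(1.57×10⁻¹⁶) = 1.25×10⁻⁸ A = 12.5 nA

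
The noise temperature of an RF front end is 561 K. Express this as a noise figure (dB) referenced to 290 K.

F = 1 + T_e/T₀ = 1 + 561/290 = 2.93448
NF = 10 log₁₀(2.93448) = 4.68 dB

4.68 dB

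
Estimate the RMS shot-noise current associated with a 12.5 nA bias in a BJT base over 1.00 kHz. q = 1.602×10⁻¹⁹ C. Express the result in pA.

2.00 pA

I_n = √(2qI·B)
2qI·B = 2 × 1.602×10⁻¹⁹ × 1.25×10⁻⁸ × 1.00×10³ = 4.01×10⁻²⁴ A²
I_n = √(4.01×10⁻²⁴) = 2.00×10⁻¹² A = 2.00 pA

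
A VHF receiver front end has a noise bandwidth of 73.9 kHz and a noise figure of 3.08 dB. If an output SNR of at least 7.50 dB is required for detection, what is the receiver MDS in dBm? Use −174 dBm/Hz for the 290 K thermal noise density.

−114.7 dBm

Sensitivity = −174 + 10 log₁₀(B) + NF + SNR_min
= −174 + 48.69 + 3.08 + 7.50
= −114.73 dBm → −114.7 dBm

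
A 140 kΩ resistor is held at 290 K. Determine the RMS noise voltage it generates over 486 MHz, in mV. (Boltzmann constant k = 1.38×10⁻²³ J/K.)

V_n = √(4kTRB)
4kTRB = 4 × 1.38×10⁻²³ × 290 × 1.40×10⁵ × 4.86×10⁸ = 1.09×10⁻⁶ V²
V_n = √(1.09×10⁻⁶) = 1.04×10⁻³ V = 1.04 mV

1.04 mV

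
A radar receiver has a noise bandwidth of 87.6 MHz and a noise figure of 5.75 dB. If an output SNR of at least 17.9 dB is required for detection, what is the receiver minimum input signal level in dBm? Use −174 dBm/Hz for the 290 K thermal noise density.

Sensitivity = −174 + 10 log₁₀(B) + NF + SNR_min
= −174 + 79.43 + 5.75 + 17.9
= −70.92 dBm → −70.9 dBm

−70.9 dBm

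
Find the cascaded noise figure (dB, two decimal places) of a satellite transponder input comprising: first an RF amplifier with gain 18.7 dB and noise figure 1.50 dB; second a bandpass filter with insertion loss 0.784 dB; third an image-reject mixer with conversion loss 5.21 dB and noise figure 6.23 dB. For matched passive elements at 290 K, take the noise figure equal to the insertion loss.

Convert to linear (a loss of L dB is a gain of −L dB): F_i = 10^(NF_i/10), G_i = 10^(G_i,dB/10)
  Stage 1: F_1 = 10^(1.50/10) = 1.413, G_1 = 10^(18.7/10) = 74.13
  Stage 2: F_2 = 10^(0.784/10) = 1.198, G_2 = 10^(−0.784/10) = 0.8348
  Stage 3: F_3 = 10^(6.23/10) = 4.198, G_3 = 10^(−5.21/10) = 0.3013
Friis cascade:
  F = 1.413 + (1.198 − 1)/74.13 + (4.198 − 1)/61.89 = 1.467
NF = 10 log₁₀(1.467) = 1.66 dB

1.66 dB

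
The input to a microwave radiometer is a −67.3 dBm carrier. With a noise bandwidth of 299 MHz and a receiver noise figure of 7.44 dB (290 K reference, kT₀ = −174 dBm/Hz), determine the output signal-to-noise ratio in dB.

Noise floor: N = −174 + 10 log₁₀(B) + NF
10 log₁₀(2.99×10⁸) = 84.76 dB
N = −174 + 84.76 + 7.44 = −81.80 dBm
SNR = P_sig − N = −67.3 − (−81.80) = 14.50 dB → 14.5 dB

14.5 dB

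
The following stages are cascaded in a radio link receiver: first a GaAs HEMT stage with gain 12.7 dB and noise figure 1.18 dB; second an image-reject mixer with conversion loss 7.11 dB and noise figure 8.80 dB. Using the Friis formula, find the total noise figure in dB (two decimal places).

2.22 dB

Convert to linear (a loss of L dB is a gain of −L dB): F_i = 10^(NF_i/10), G_i = 10^(G_i,dB/10)
  Stage 1: F_1 = 10^(1.18/10) = 1.312, G_1 = 10^(12.7/10) = 18.62
  Stage 2: F_2 = 10^(8.80/10) = 7.586, G_2 = 10^(−7.11/10) = 0.1945
Friis cascade:
  F = 1.312 + (7.586 − 1)/18.62 = 1.666
NF = 10 log₁₀(1.666) = 2.22 dB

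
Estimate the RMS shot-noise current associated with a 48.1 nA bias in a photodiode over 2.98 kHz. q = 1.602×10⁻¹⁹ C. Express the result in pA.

I_n = √(2qI·B)
2qI·B = 2 × 1.602×10⁻¹⁹ × 4.81×10⁻⁸ × 2.98×10³ = 4.59×10⁻²³ A²
I_n = √(4.59×10⁻²³) = 6.78×10⁻¹² A = 6.78 pA

6.78 pA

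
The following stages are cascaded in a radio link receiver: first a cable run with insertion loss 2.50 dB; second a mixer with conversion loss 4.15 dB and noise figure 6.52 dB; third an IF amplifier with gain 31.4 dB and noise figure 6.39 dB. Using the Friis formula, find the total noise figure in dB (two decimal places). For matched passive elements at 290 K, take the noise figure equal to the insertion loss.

13.71 dB

Convert to linear (a loss of L dB is a gain of −L dB): F_i = 10^(NF_i/10), G_i = 10^(G_i,dB/10)
  Stage 1: F_1 = 10^(2.50/10) = 1.778, G_1 = 10^(−2.50/10) = 0.5623
  Stage 2: F_2 = 10^(6.52/10) = 4.487, G_2 = 10^(−4.15/10) = 0.3846
  Stage 3: F_3 = 10^(6.39/10) = 4.355, G_3 = 10^(31.4/10) = 1380
Friis cascade:
  F = 1.778 + (4.487 − 1)/0.5623 + (4.355 − 1)/0.2163 = 23.49
NF = 10 log₁₀(23.49) = 13.71 dB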